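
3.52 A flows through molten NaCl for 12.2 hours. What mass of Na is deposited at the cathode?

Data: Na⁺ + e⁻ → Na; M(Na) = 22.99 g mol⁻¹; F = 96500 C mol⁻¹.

36.8 g

Q = I·t = 3.520 A × 43920 s = 154600 C.
n(e⁻) = Q/F = 154600 / 96500 = 1.602 mol.
Na⁺ + e⁻ → Na, so n(Na) = n(e⁻)/1 = 1.602 mol.
m = n·M = 1.602 × 22.99 = 36.8 g.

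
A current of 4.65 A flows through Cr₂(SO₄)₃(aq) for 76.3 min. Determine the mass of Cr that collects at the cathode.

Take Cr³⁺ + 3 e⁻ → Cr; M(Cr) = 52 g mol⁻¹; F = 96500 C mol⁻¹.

Q = I·t = 4.650 A × 4578.0 s = 21290 C.
n(e⁻) = Q/F = 21290 / 96500 = 0.2206 mol.
Cr³⁺ + 3 e⁻ → Cr, so n(Cr) = n(e⁻)/3 = 0.07353 mol.
m = n·M = 0.07353 × 52 = 3.82 g.

3.82 g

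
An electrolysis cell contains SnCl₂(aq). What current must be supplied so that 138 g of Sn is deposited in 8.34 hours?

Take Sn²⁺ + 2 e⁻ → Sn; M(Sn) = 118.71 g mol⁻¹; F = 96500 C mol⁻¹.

n(Sn) = 138 / 118.71 = 1.162 mol.
n(e⁻) = 2 × 1.162 = 2.325 mol.
Q = n(e⁻)·F = 2.325 × 96500 = 224400 C.
I = Q/t = 224400 / 30024 s = 7.47 A.

7.47 A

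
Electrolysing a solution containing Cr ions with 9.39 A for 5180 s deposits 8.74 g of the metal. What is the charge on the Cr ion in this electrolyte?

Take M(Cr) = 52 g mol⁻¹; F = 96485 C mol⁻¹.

Q = I·t = 9.390 A × 5180.0 s = 48640 C, so n(e⁻) = 48640/96485 = 0.5041 mol.
n(Cr) deposited = 8.74 / 52 = 0.1681 mol.
Electrons per atom = n(e⁻)/n(Cr) = 0.5041 / 0.1681 = 3.00 ≈ 3, so the ion is Cr³⁺.

+3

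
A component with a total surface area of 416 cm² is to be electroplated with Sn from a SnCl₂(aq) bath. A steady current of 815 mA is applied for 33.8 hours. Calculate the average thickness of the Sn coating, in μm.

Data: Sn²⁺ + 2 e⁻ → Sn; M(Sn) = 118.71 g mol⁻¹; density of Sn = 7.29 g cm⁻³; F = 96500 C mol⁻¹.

Q = I·t = 0.8150 × 121680 = 99170 C; n(e⁻) = 1.028 mol.
n(Sn) = n(e⁻)/2 = 0.5138 mol, so m = 0.5138 × 118.71 = 61.00 g.
Volume = m/ρ = 61.00 / 7.29 = 8.367 cm³.
Thickness = V/A = 8.367 / 416 = 0.0201 cm = 201 μm.

201 μm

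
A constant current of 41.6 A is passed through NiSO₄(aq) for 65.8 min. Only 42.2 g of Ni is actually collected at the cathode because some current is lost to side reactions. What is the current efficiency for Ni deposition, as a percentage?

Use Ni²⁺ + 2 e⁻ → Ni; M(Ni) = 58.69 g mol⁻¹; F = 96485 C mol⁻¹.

Q = I·t = 41.60 × 3948.0 = 164200 C; n(e⁻) = 164200/96485 = 1.702 mol.
Theoretical n(Ni) = n(e⁻)/2 = 0.8511 mol, i.e. m_theo = 0.8511 × 58.69 = 49.95 g.
Efficiency = m_actual / m_theo = 42.2 / 49.95 = 84.5 %.

84.5 %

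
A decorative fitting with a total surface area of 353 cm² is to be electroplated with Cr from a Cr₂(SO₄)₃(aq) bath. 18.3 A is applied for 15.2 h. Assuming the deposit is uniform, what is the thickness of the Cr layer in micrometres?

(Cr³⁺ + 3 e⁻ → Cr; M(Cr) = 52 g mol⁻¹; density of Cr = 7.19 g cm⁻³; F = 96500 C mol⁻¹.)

Q = I·t = 18.30 × 54720 = 1001000 C; n(e⁻) = 10.38 mol.
n(Cr) = n(e⁻)/3 = 3.459 mol, so m = 3.459 × 52 = 179.9 g.
Volume = m/ρ = 179.9 / 7.19 = 25.02 cm³.
Thickness = V/A = 25.02 / 353 = 0.0709 cm = 709 μm.

709 μm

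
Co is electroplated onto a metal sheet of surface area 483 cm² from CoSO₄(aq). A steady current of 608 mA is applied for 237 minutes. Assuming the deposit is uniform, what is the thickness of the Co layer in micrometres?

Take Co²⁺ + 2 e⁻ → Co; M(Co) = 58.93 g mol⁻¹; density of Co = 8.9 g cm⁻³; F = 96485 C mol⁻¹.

Q = I·t = 0.6080 × 14220 = 8646 C; n(e⁻) = 0.08961 mol.
n(Co) = n(e⁻)/2 = 0.04480 mol, so m = 0.04480 × 58.93 = 2.640 g.
Volume = m/ρ = 2.640 / 8.9 = 0.2967 cm³.
Thickness = V/A = 0.2967 / 483 = 6.14 × 10⁻⁴ cm = 6.14 μm.

6.14 μm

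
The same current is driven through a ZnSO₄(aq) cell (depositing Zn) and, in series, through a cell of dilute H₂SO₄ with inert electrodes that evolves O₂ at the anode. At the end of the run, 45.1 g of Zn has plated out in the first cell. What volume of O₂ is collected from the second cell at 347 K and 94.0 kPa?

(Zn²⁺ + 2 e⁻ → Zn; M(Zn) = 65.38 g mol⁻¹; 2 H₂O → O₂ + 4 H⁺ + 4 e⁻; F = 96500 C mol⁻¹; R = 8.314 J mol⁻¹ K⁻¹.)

n(Zn) = 45.1 / 65.38 = 0.6898 mol, so n(e⁻) = 2 × 0.6898 = 1.380 mol.
The cells are in series, so the same 1.380 mol of electrons passes through the second cell.
2 H₂O → O₂ + 4 H⁺ + 4 e⁻ — 4 mol e⁻ per mol O₂, so n(O₂) = 1.380/4 = 0.3449 mol.
V = nRT/P = (0.3449 × 8.314 × 347) / (94.0 × 10³) = 0.0106 m³ = 10.6 L.

10.6 L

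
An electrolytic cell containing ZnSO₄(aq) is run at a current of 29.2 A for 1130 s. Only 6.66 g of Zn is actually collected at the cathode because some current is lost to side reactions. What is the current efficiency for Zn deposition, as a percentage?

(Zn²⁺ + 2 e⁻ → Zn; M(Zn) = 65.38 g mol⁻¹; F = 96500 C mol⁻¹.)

Q = I·t = 29.20 × 1130.0 = 33000 C; n(e⁻) = 33000/96500 = 0.3419 mol.
Theoretical n(Zn) = n(e⁻)/2 = 0.1710 mol, i.e. m_theo = 0.1710 × 65.38 = 11.18 g.
Efficiency = m_actual / m_theo = 6.66 / 11.18 = 59.6 %.

59.6 %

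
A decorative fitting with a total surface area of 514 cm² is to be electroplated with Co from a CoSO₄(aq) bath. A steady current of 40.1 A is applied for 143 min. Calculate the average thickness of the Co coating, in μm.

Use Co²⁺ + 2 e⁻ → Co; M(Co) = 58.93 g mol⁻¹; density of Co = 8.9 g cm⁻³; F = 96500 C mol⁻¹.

230 μm

Q = I·t = 40.10 × 8580.0 = 344100 C; n(e⁻) = 3.565 mol.
n(Co) = n(e⁻)/2 = 1.783 mol, so m = 1.783 × 58.93 = 105.1 g.
Volume = m/ρ = 105.1 / 8.9 = 11.80 cm³.
Thickness = V/A = 11.80 / 514 = 0.0230 cm = 230 μm.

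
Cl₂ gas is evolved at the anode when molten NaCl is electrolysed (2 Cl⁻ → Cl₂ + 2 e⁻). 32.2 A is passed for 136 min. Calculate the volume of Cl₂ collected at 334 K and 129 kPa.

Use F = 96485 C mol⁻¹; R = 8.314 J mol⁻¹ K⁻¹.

Q = I·t = 32.20 A × 8160.0 s = 262800 C.
n(e⁻) = Q/F = 262800 / 96485 = 2.723 mol.
2 electrons are transferred per Cl₂ molecule, so n(Cl₂) = 2.723 / 2 = 1.362 mol.
V = nRT/P = (1.362 × 8.314 × 334) / (129 × 10³ Pa) = 0.0293 m³ = 29.3 L.

29.3 L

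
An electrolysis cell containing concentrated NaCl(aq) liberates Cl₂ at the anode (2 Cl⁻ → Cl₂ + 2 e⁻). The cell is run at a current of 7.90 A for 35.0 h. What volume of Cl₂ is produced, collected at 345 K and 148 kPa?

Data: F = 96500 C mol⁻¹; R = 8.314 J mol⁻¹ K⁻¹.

100 L

Q = I·t = 7.900 A × 126000 s = 995400 C.
n(e⁻) = Q/F = 995400 / 96500 = 10.32 mol.
2 electrons are transferred per Cl₂ molecule, so n(Cl₂) = 10.32 / 2 = 5.158 mol.
V = nRT/P = (5.158 × 8.314 × 345) / (148 × 10³ Pa) = 0.100 m³ = 100 L.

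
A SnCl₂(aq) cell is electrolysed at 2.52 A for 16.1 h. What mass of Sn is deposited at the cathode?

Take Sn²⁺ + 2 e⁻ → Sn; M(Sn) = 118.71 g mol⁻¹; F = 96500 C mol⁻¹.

Q = I·t = 2.520 A × 57960 s = 146100 C.
n(e⁻) = Q/F = 146100 / 96500 = 1.514 mol.
Sn²⁺ + 2 e⁻ → Sn, so n(Sn) = n(e⁻)/2 = 0.7568 mol.
m = n·M = 0.7568 × 118.71 = 89.8 g.

89.8 g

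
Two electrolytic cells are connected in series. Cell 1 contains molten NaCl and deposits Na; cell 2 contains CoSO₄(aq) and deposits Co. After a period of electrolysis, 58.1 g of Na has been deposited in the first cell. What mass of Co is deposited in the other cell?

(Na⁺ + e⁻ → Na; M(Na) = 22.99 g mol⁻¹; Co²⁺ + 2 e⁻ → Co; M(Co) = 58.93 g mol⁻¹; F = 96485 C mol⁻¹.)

74.5 g

n(Na) = 58.1 / 22.99 = 2.527 mol.
Since Na⁺ + e⁻ → Na, n(e⁻) passed = 1 × 2.527 = 2.527 mol.
Cells in series carry the same charge, so the same 2.527 mol of electrons passes through cell 2.
Co²⁺ + 2 e⁻ → Co, so n(Co) = 2.527 / 2 = 1.264 mol.
m(Co) = 1.264 × 58.93 = 74.5 g.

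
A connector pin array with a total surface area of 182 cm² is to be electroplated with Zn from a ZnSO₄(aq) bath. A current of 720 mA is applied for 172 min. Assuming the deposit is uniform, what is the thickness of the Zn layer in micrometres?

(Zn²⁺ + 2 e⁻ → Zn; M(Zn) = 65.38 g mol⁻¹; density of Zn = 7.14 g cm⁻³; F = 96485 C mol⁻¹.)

19.4 μm

Q = I·t = 0.7200 × 10320 = 7430 C; n(e⁻) = 0.07701 mol.
n(Zn) = n(e⁻)/2 = 0.03851 mol, so m = 0.03851 × 65.38 = 2.517 g.
Volume = m/ρ = 2.517 / 7.14 = 0.3526 cm³.
Thickness = V/A = 0.3526 / 182 = 0.00194 cm = 19.4 μm.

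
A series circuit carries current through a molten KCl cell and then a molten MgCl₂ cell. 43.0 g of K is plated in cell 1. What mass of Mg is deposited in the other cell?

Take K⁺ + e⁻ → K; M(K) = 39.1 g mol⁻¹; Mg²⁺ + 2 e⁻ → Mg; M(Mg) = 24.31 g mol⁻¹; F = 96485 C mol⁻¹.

n(K) = 43.0 / 39.1 = 1.100 mol.
Since K⁺ + e⁻ → K, n(e⁻) passed = 1 × 1.100 = 1.100 mol.
Cells in series carry the same charge, so the same 1.100 mol of electrons passes through cell 2.
Mg²⁺ + 2 e⁻ → Mg, so n(Mg) = 1.100 / 2 = 0.5499 mol.
m(Mg) = 0.5499 × 24.31 = 13.4 g.

13.4 g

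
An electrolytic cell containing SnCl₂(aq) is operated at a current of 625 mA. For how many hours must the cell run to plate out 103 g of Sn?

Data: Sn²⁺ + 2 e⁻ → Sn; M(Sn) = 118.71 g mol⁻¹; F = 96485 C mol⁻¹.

n(Sn) = m/M = 103 / 118.71 = 0.8677 mol.
Each Sn atom requires 2 electrons, so n(e⁻) = 2 × 0.8677 = 1.735 mol.
Q = n(e⁻)·F = 1.735 × 96485 = 167400 C.
t = Q/I = 167400 / 0.6250 A = 267900 s = 74.4 h.

74.4 h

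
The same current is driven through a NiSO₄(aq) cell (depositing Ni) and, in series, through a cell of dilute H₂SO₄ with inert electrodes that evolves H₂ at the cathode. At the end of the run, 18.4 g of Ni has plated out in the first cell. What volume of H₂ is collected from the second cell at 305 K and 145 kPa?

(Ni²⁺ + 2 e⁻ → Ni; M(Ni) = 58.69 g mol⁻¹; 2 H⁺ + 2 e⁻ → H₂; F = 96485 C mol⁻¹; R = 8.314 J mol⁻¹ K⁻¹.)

5.48 L

n(Ni) = 18.4 / 58.69 = 0.3135 mol, so n(e⁻) = 2 × 0.3135 = 0.6270 mol.
The cells are in series, so the same 0.6270 mol of electrons passes through the second cell.
2 H⁺ + 2 e⁻ → H₂ — 2 mol e⁻ per mol H₂, so n(H₂) = 0.6270/2 = 0.3135 mol.
V = nRT/P = (0.3135 × 8.314 × 305) / (145 × 10³) = 0.00548 m³ = 5.48 L.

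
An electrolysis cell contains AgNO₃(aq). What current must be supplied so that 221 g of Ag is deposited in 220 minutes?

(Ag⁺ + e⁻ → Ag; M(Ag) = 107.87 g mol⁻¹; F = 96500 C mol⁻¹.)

n(Ag) = 221 / 107.87 = 2.049 mol.
n(e⁻) = 1 × 2.049 = 2.049 mol.
Q = n(e⁻)·F = 2.049 × 96500 = 197700 C.
I = Q/t = 197700 / 13200 s = 15.0 A.

15.0 A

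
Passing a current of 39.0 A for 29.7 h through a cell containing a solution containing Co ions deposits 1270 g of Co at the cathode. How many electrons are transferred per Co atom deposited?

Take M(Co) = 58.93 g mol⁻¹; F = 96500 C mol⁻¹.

Q = I·t = 39.00 A × 106920 s = 4170000 C, so n(e⁻) = 4170000/96500 = 43.21 mol.
n(Co) deposited = 1270 / 58.93 = 21.55 mol.
Electrons per atom = n(e⁻)/n(Co) = 43.21 / 21.55 = 2.01 ≈ 2, so the ion is Co²⁺.

2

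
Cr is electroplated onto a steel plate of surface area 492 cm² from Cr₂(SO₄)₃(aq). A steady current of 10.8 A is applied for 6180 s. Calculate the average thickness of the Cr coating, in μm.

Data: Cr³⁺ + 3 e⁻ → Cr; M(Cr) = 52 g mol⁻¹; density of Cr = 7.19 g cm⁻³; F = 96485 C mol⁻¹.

Q = I·t = 10.80 × 6180.0 = 66740 C; n(e⁻) = 0.6918 mol.
n(Cr) = n(e⁻)/3 = 0.2306 mol, so m = 0.2306 × 52 = 11.99 g.
Volume = m/ρ = 11.99 / 7.19 = 1.668 cm³.
Thickness = V/A = 1.668 / 492 = 0.00339 cm = 33.9 μm.

33.9 μm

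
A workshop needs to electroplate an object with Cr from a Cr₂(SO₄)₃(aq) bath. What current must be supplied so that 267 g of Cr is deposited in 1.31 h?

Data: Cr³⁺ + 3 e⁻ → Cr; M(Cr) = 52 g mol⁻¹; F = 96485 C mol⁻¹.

315 A

n(Cr) = 267 / 52 = 5.135 mol.
n(e⁻) = 3 × 5.135 = 15.40 mol.
Q = n(e⁻)·F = 15.40 × 96485 = 1486000 C.
I = Q/t = 1486000 / 4716.0 s = 315 A.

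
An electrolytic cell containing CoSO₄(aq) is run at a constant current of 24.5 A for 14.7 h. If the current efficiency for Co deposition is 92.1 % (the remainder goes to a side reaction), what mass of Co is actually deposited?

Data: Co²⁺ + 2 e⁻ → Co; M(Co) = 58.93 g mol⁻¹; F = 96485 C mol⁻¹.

Q = I·t = 24.50 × 52920 = 1297000 C.
n(e⁻) = 1297000/96485 = 13.44 mol; theoretically n(Co) = 13.44/2 = 6.719 mol, m_theo = 395.9 g.
At 92.1 % efficiency, m_actual = 0.921 × 395.9 = 365 g.

365 g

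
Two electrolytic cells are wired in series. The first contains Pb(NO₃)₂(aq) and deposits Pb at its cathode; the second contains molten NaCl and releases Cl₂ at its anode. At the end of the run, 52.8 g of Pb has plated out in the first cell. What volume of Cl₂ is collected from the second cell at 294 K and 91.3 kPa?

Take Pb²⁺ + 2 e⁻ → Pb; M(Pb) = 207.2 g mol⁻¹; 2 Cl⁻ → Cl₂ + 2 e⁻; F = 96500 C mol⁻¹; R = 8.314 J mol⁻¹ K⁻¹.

n(Pb) = 52.8 / 207.2 = 0.2548 mol, so n(e⁻) = 2 × 0.2548 = 0.5097 mol.
The cells are in series, so the same 0.5097 mol of electrons passes through the second cell.
2 Cl⁻ → Cl₂ + 2 e⁻ — 2 mol e⁻ per mol Cl₂, so n(Cl₂) = 0.5097/2 = 0.2548 mol.
V = nRT/P = (0.2548 × 8.314 × 294) / (91.3 × 10³) = 0.00682 m³ = 6.82 L.

6.82 L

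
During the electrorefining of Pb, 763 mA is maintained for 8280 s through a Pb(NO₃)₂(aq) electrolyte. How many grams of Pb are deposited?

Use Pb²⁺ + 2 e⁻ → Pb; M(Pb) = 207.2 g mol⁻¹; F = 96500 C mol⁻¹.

6.78 g

Q = I·t = 0.7630 A × 8280.0 s = 6318 C.
n(e⁻) = Q/F = 6318 / 96500 = 0.06547 mol.
Pb²⁺ + 2 e⁻ → Pb, so n(Pb) = n(e⁻)/2 = 0.03273 mol.
m = n·M = 0.03273 × 207.2 = 6.78 g.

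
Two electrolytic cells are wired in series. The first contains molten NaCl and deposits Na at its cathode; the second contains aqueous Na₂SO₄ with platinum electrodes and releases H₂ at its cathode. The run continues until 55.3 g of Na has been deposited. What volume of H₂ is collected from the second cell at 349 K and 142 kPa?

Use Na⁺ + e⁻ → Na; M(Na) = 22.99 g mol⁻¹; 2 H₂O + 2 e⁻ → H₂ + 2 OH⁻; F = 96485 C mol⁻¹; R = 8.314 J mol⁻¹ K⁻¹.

24.6 L

n(Na) = 55.3 / 22.99 = 2.405 mol, so n(e⁻) = 1 × 2.405 = 2.405 mol.
The cells are in series, so the same 2.405 mol of electrons passes through the second cell.
2 H₂O + 2 e⁻ → H₂ + 2 OH⁻ — 2 mol e⁻ per mol H₂, so n(H₂) = 2.405/2 = 1.203 mol.
V = nRT/P = (1.203 × 8.314 × 349) / (142 × 10³) = 0.0246 m³ = 24.6 L.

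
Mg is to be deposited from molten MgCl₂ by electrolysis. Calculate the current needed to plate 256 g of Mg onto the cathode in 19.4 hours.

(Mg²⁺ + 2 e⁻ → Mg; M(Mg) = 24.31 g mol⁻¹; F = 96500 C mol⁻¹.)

n(Mg) = 256 / 24.31 = 10.53 mol.
n(e⁻) = 2 × 10.53 = 21.06 mol.
Q = n(e⁻)·F = 21.06 × 96500 = 2032000 C.
I = Q/t = 2032000 / 69840 s = 29.1 A.

29.1 A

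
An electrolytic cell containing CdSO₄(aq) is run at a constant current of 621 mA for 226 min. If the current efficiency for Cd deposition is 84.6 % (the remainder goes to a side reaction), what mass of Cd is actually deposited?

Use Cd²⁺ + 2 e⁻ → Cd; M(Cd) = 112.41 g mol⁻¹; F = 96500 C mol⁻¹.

Q = I·t = 0.6210 × 13560 = 8421 C.
n(e⁻) = 8421/96500 = 0.08726 mol; theoretically n(Cd) = 0.08726/2 = 0.04363 mol, m_theo = 4.905 g.
At 84.6 % efficiency, m_actual = 0.846 × 4.905 = 4.15 g.

4.15 g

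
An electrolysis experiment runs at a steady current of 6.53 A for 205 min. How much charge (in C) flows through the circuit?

80300 C

Q = I·t = 6.530 A × 12300 s = 80300 C.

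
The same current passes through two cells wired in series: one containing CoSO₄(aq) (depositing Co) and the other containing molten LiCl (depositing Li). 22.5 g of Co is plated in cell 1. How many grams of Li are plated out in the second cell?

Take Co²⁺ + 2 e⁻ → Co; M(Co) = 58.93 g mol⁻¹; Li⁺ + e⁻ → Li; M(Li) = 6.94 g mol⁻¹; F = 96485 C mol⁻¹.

5.30 g

n(Co) = 22.5 / 58.93 = 0.3818 mol.
Since Co²⁺ + 2 e⁻ → Co, n(e⁻) passed = 2 × 0.3818 = 0.7636 mol.
Cells in series carry the same charge, so the same 0.7636 mol of electrons passes through cell 2.
Li⁺ + e⁻ → Li, so n(Li) = 0.7636 / 1 = 0.7636 mol.
m(Li) = 0.7636 × 6.94 = 5.30 g.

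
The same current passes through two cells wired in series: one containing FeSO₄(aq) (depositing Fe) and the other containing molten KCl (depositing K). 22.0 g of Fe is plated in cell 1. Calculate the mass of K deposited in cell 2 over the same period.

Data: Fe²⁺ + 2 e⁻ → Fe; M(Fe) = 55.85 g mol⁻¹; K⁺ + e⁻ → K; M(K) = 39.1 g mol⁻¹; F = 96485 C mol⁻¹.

30.8 g

n(Fe) = 22.0 / 55.85 = 0.3939 mol.
Since Fe²⁺ + 2 e⁻ → Fe, n(e⁻) passed = 2 × 0.3939 = 0.7878 mol.
Cells in series carry the same charge, so the same 0.7878 mol of electrons passes through cell 2.
K⁺ + e⁻ → K, so n(K) = 0.7878 / 1 = 0.7878 mol.
m(K) = 0.7878 × 39.1 = 30.8 g.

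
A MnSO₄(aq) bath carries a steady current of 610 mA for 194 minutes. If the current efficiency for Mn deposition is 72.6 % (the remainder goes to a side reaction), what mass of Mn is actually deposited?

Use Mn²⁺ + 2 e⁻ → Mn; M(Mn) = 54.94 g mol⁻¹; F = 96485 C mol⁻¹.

1.47 g

Q = I·t = 0.6100 × 11640 = 7100 C.
n(e⁻) = 7100/96485 = 0.07359 mol; theoretically n(Mn) = 0.07359/2 = 0.03680 mol, m_theo = 2.022 g.
At 72.6 % efficiency, m_actual = 0.726 × 2.022 = 1.47 g.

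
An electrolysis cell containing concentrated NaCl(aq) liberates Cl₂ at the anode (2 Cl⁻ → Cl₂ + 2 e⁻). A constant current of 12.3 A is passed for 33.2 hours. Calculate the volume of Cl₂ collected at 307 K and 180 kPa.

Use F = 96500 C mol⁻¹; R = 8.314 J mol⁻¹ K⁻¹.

Q = I·t = 12.30 A × 119520 s = 1470000 C.
n(e⁻) = Q/F = 1470000 / 96500 = 15.23 mol.
2 electrons are transferred per Cl₂ molecule, so n(Cl₂) = 15.23 / 2 = 7.617 mol.
V = nRT/P = (7.617 × 8.314 × 307) / (180 × 10³ Pa) = 0.108 m³ = 108 L.

108 L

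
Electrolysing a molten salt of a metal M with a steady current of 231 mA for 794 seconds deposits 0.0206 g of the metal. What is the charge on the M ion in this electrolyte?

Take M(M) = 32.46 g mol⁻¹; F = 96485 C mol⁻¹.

+3

Q = I·t = 0.2310 A × 794.00 s = 183.4 C, so n(e⁻) = 183.4/96485 = 0.001901 mol.
n(M) deposited = 0.0206 / 32.46 = 0.0006346 mol.
Electrons per atom = n(e⁻)/n(M) = 0.001901 / 0.0006346 = 3.00 ≈ 3, so the ion is M³⁺.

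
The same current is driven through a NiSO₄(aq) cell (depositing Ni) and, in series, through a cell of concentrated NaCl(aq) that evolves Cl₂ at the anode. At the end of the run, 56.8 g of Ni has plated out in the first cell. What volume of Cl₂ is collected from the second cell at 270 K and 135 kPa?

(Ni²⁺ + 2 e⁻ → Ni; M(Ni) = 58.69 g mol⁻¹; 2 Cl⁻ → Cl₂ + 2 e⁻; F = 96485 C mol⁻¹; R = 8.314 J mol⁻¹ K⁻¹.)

16.1 L

n(Ni) = 56.8 / 58.69 = 0.9678 mol, so n(e⁻) = 2 × 0.9678 = 1.936 mol.
The cells are in series, so the same 1.936 mol of electrons passes through the second cell.
2 Cl⁻ → Cl₂ + 2 e⁻ — 2 mol e⁻ per mol Cl₂, so n(Cl₂) = 1.936/2 = 0.9678 mol.
V = nRT/P = (0.9678 × 8.314 × 270) / (135 × 10³) = 0.0161 m³ = 16.1 L.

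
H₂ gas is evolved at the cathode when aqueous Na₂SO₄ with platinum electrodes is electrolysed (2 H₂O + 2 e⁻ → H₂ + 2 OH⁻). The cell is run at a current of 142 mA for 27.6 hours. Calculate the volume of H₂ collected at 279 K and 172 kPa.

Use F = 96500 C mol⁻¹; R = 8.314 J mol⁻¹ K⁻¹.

0.986 L

Q = I·t = 0.1420 A × 99360 s = 14110 C.
n(e⁻) = Q/F = 14110 / 96500 = 0.1462 mol.
2 electrons are transferred per H₂ molecule, so n(H₂) = 0.1462 / 2 = 0.07310 mol.
V = nRT/P = (0.07310 × 8.314 × 279) / (172 × 10³ Pa) = 9.86 × 10⁻⁴ m³ = 0.986 L.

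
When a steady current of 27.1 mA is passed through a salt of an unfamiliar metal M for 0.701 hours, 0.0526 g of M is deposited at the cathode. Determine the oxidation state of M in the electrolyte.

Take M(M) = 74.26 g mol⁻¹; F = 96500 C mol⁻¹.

Q = I·t = 0.02710 A × 2523.6 s = 68.39 C, so n(e⁻) = 68.39/96500 = 0.0007087 mol.
n(M) deposited = 0.0526 / 74.26 = 0.0007083 mol.
Electrons per atom = n(e⁻)/n(M) = 0.0007087 / 0.0007083 = 1.00 ≈ 1, so the ion is M⁺.

+1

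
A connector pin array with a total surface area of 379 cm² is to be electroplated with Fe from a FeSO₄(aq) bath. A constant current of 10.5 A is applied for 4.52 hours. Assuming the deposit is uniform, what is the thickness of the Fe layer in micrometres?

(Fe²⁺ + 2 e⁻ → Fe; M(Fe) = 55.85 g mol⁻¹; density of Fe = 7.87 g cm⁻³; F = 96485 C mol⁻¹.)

166 μm

Q = I·t = 10.50 × 16272 = 170900 C; n(e⁻) = 1.771 mol.
n(Fe) = n(e⁻)/2 = 0.8854 mol, so m = 0.8854 × 55.85 = 49.45 g.
Volume = m/ρ = 49.45 / 7.87 = 6.283 cm³.
Thickness = V/A = 6.283 / 379 = 0.0166 cm = 166 μm.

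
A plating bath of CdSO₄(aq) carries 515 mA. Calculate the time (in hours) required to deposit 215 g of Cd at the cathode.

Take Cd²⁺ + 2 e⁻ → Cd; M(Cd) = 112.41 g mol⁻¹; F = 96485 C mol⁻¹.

199 h

n(Cd) = m/M = 215 / 112.41 = 1.913 mol.
Each Cd atom requires 2 electrons, so n(e⁻) = 2 × 1.913 = 3.825 mol.
Q = n(e⁻)·F = 3.825 × 96485 = 369100 C.
t = Q/I = 369100 / 0.5150 A = 716700 s = 199 h.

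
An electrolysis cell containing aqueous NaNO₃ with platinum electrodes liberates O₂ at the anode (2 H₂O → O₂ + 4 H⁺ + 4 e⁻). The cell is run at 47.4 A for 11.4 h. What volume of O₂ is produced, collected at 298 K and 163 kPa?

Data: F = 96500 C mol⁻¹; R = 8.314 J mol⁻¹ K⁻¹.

Q = I·t = 47.40 A × 41040 s = 1945000 C.
n(e⁻) = Q/F = 1945000 / 96500 = 20.16 mol.
4 electrons are transferred per O₂ molecule, so n(O₂) = 20.16 / 4 = 5.040 mol.
V = nRT/P = (5.040 × 8.314 × 298) / (163 × 10³ Pa) = 0.0766 m³ = 76.6 L.

76.6 L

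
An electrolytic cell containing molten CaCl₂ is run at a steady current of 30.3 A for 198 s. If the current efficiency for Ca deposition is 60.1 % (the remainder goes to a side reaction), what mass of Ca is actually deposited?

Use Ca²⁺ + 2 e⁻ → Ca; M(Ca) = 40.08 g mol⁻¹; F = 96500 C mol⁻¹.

0.749 g

Q = I·t = 30.30 × 198.00 = 5999 C.
n(e⁻) = 5999/96500 = 0.06217 mol; theoretically n(Ca) = 0.06217/2 = 0.03108 mol, m_theo = 1.246 g.
At 60.1 % efficiency, m_actual = 0.601 × 1.246 = 0.749 g.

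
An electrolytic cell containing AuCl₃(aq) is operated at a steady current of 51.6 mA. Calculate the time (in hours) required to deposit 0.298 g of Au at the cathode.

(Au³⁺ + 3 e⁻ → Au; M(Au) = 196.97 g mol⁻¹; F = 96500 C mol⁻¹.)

n(Au) = m/M = 0.298 / 196.97 = 0.001513 mol.
Each Au atom requires 3 electrons, so n(e⁻) = 3 × 0.001513 = 0.004539 mol.
Q = n(e⁻)·F = 0.004539 × 96500 = 438.0 C.
t = Q/I = 438.0 / 0.05160 A = 8488 s = 2.36 h.

2.36 h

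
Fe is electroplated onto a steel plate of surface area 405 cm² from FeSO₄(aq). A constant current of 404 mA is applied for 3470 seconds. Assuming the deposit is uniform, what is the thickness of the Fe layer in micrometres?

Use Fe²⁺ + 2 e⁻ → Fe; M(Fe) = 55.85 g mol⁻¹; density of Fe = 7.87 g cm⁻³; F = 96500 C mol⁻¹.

1.27 μm

Q = I·t = 0.4040 × 3470.0 = 1402 C; n(e⁻) = 0.01453 mol.
n(Fe) = n(e⁻)/2 = 0.007264 mol, so m = 0.007264 × 55.85 = 0.4057 g.
Volume = m/ρ = 0.4057 / 7.87 = 0.05155 cm³.
Thickness = V/A = 0.05155 / 405 = 1.27 × 10⁻⁴ cm = 1.27 μm.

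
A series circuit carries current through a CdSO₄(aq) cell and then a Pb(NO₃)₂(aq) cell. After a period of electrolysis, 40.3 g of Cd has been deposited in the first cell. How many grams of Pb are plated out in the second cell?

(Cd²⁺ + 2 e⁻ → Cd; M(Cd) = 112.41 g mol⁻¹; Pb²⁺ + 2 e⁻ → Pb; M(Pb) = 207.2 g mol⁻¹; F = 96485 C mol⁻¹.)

n(Cd) = 40.3 / 112.41 = 0.3585 mol.
Since Cd²⁺ + 2 e⁻ → Cd, n(e⁻) passed = 2 × 0.3585 = 0.7170 mol.
Cells in series carry the same charge, so the same 0.7170 mol of electrons passes through cell 2.
Pb²⁺ + 2 e⁻ → Pb, so n(Pb) = 0.7170 / 2 = 0.3585 mol.
m(Pb) = 0.3585 × 207.2 = 74.3 g.

74.3 g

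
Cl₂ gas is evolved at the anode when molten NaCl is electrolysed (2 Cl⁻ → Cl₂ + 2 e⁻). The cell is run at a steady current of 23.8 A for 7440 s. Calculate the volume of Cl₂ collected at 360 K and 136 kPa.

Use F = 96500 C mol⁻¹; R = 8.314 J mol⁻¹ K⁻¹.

Q = I·t = 23.80 A × 7440.0 s = 177100 C.
n(e⁻) = Q/F = 177100 / 96500 = 1.835 mol.
2 electrons are transferred per Cl₂ molecule, so n(Cl₂) = 1.835 / 2 = 0.9175 mol.
V = nRT/P = (0.9175 × 8.314 × 360) / (136 × 10³ Pa) = 0.0202 m³ = 20.2 L.

20.2 L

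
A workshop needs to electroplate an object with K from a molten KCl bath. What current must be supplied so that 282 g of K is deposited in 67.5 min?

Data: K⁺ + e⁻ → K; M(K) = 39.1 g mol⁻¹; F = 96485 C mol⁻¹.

n(K) = 282 / 39.1 = 7.212 mol.
n(e⁻) = 1 × 7.212 = 7.212 mol.
Q = n(e⁻)·F = 7.212 × 96485 = 695900 C.
I = Q/t = 695900 / 4050.0 s = 172 A.

172 A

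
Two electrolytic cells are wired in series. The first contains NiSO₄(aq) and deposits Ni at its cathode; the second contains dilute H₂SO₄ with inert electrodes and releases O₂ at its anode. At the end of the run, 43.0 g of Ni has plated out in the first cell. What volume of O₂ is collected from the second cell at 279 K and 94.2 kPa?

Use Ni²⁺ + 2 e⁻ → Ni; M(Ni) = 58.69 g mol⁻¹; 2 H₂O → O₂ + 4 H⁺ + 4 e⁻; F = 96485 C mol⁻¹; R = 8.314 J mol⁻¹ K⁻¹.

n(Ni) = 43.0 / 58.69 = 0.7327 mol, so n(e⁻) = 2 × 0.7327 = 1.465 mol.
The cells are in series, so the same 1.465 mol of electrons passes through the second cell.
2 H₂O → O₂ + 4 H⁺ + 4 e⁻ — 4 mol e⁻ per mol O₂, so n(O₂) = 1.465/4 = 0.3663 mol.
V = nRT/P = (0.3663 × 8.314 × 279) / (94.2 × 10³) = 0.00902 m³ = 9.02 L.

9.02 L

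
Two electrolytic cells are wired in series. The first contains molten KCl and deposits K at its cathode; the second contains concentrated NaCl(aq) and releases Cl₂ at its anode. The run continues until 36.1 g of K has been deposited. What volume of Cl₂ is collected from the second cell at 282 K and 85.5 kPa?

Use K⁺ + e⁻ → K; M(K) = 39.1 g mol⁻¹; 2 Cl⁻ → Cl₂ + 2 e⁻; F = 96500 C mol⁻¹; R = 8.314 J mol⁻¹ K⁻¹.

n(K) = 36.1 / 39.1 = 0.9233 mol, so n(e⁻) = 1 × 0.9233 = 0.9233 mol.
The cells are in series, so the same 0.9233 mol of electrons passes through the second cell.
2 Cl⁻ → Cl₂ + 2 e⁻ — 2 mol e⁻ per mol Cl₂, so n(Cl₂) = 0.9233/2 = 0.4616 mol.
V = nRT/P = (0.4616 × 8.314 × 282) / (85.5 × 10³) = 0.0127 m³ = 12.7 L.

12.7 L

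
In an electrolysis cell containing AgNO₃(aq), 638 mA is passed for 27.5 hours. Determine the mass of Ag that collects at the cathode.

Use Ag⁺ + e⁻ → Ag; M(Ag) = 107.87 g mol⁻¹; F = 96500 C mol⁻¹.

70.6 g

Q = I·t = 0.6380 A × 99000 s = 63160 C.
n(e⁻) = Q/F = 63160 / 96500 = 0.6545 mol.
Ag⁺ + e⁻ → Ag, so n(Ag) = n(e⁻)/1 = 0.6545 mol.
m = n·M = 0.6545 × 107.87 = 70.6 g.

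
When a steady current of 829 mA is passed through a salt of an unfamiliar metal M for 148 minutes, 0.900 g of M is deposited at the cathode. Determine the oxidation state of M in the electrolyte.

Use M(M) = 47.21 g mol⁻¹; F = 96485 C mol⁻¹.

Q = I·t = 0.8290 A × 8880.0 s = 7362 C, so n(e⁻) = 7362/96485 = 0.07630 mol.
n(M) deposited = 0.900 / 47.21 = 0.01906 mol.
Electrons per atom = n(e⁻)/n(M) = 0.07630 / 0.01906 = 4.00 ≈ 4, so the ion is M⁴⁺.

+4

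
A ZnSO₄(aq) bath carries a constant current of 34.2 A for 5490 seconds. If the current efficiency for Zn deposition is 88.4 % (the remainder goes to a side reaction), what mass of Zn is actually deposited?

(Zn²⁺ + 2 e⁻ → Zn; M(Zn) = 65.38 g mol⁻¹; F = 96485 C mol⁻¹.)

Q = I·t = 34.20 × 5490.0 = 187800 C.
n(e⁻) = 187800/96485 = 1.946 mol; theoretically n(Zn) = 1.946/2 = 0.9730 mol, m_theo = 63.61 g.
At 88.4 % efficiency, m_actual = 0.884 × 63.61 = 56.2 g.

56.2 g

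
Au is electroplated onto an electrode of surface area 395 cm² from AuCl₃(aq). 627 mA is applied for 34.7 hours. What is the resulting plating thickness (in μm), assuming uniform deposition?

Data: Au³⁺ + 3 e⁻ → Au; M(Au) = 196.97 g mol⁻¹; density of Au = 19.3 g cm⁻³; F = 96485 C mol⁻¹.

69.9 μm

Q = I·t = 0.6270 × 124920 = 78320 C; n(e⁻) = 0.8118 mol.
n(Au) = n(e⁻)/3 = 0.2706 mol, so m = 0.2706 × 196.97 = 53.30 g.
Volume = m/ρ = 53.30 / 19.3 = 2.762 cm³.
Thickness = V/A = 2.762 / 395 = 0.00699 cm = 69.9 μm.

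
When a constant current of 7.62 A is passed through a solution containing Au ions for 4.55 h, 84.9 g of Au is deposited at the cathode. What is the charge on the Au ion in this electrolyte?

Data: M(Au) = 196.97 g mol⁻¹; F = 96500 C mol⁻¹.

Q = I·t = 7.620 A × 16380 s = 124800 C, so n(e⁻) = 124800/96500 = 1.293 mol.
n(Au) deposited = 84.9 / 196.97 = 0.4310 mol.
Electrons per atom = n(e⁻)/n(Au) = 1.293 / 0.4310 = 3.00 ≈ 3, so the ion is Au³⁺.

+3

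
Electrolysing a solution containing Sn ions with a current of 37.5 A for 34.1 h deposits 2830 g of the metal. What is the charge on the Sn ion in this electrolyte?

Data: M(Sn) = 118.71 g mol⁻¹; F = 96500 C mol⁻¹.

+2

Q = I·t = 37.50 A × 122760 s = 4604000 C, so n(e⁻) = 4604000/96500 = 47.70 mol.
n(Sn) deposited = 2830 / 118.71 = 23.84 mol.
Electrons per atom = n(e⁻)/n(Sn) = 47.70 / 23.84 = 2.00 ≈ 2, so the ion is Sn²⁺.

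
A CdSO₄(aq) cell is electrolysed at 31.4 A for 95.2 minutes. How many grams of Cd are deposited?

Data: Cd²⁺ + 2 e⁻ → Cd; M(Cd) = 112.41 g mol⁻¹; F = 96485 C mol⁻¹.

104 g

Q = I·t = 31.40 A × 5712.0 s = 179400 C.
n(e⁻) = Q/F = 179400 / 96485 = 1.859 mol.
Cd²⁺ + 2 e⁻ → Cd, so n(Cd) = n(e⁻)/2 = 0.9295 mol.
m = n·M = 0.9295 × 112.41 = 104 g.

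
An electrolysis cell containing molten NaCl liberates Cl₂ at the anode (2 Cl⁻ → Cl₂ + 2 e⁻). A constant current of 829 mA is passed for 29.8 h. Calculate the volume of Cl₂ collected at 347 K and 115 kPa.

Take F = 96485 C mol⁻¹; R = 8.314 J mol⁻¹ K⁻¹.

11.6 L

Q = I·t = 0.8290 A × 107280 s = 88940 C.
n(e⁻) = Q/F = 88940 / 96485 = 0.9218 mol.
2 electrons are transferred per Cl₂ molecule, so n(Cl₂) = 0.9218 / 2 = 0.4609 mol.
V = nRT/P = (0.4609 × 8.314 × 347) / (115 × 10³ Pa) = 0.0116 m³ = 11.6 L.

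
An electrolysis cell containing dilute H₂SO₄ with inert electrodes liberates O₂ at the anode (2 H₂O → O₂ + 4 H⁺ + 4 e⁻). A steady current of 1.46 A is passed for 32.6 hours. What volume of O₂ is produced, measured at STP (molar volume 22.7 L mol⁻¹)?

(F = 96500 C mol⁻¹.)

Q = I·t = 1.460 A × 117360 s = 171300 C.
n(e⁻) = Q/F = 171300 / 96500 = 1.776 mol.
4 electrons are transferred per O₂ molecule, so n(O₂) = 1.776 / 4 = 0.4439 mol.
V = n × V_m = 0.4439 × 22.7 = 10.1 L.

10.1 L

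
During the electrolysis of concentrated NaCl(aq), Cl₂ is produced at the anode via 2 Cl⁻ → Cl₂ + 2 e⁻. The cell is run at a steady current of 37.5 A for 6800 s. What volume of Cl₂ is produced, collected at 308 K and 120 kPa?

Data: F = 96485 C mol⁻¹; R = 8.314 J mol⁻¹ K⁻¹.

28.2 L

Q = I·t = 37.50 A × 6800.0 s = 255000 C.
n(e⁻) = Q/F = 255000 / 96485 = 2.643 mol.
2 electrons are transferred per Cl₂ molecule, so n(Cl₂) = 2.643 / 2 = 1.321 mol.
V = nRT/P = (1.321 × 8.314 × 308) / (120 × 10³ Pa) = 0.0282 m³ = 28.2 L.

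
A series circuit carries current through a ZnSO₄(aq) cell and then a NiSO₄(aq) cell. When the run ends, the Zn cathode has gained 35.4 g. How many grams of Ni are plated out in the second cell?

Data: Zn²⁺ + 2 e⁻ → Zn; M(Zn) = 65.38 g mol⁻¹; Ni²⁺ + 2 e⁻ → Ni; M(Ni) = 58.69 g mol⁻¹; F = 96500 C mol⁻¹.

31.8 g

n(Zn) = 35.4 / 65.38 = 0.5414 mol.
Since Zn²⁺ + 2 e⁻ → Zn, n(e⁻) passed = 2 × 0.5414 = 1.083 mol.
Cells in series carry the same charge, so the same 1.083 mol of electrons passes through cell 2.
Ni²⁺ + 2 e⁻ → Ni, so n(Ni) = 1.083 / 2 = 0.5414 mol.
m(Ni) = 0.5414 × 58.69 = 31.8 g.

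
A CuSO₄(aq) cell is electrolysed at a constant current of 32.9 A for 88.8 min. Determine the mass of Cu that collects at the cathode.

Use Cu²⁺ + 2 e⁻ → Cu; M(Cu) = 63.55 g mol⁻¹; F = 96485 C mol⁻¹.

57.7 g

Q = I·t = 32.90 A × 5328.0 s = 175300 C.
n(e⁻) = Q/F = 175300 / 96485 = 1.817 mol.
Cu²⁺ + 2 e⁻ → Cu, so n(Cu) = n(e⁻)/2 = 0.9084 mol.
m = n·M = 0.9084 × 63.55 = 57.7 g.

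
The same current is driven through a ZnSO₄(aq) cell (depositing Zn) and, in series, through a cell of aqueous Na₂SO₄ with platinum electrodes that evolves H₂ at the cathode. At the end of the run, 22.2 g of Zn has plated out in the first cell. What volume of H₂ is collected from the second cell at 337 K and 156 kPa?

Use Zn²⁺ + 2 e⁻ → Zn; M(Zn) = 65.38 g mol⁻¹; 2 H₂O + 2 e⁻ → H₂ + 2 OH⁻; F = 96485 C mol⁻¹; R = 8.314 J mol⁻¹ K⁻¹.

n(Zn) = 22.2 / 65.38 = 0.3396 mol, so n(e⁻) = 2 × 0.3396 = 0.6791 mol.
The cells are in series, so the same 0.6791 mol of electrons passes through the second cell.
2 H₂O + 2 e⁻ → H₂ + 2 OH⁻ — 2 mol e⁻ per mol H₂, so n(H₂) = 0.6791/2 = 0.3396 mol.
V = nRT/P = (0.3396 × 8.314 × 337) / (156 × 10³) = 0.00610 m³ = 6.10 L.

6.10 L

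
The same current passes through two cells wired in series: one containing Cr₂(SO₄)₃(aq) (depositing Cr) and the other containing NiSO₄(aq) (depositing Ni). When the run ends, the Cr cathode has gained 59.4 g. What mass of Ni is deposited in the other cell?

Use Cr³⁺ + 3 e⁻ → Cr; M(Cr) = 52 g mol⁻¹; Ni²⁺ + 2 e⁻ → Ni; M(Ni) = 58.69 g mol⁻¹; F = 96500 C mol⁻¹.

n(Cr) = 59.4 / 52 = 1.142 mol.
Since Cr³⁺ + 3 e⁻ → Cr, n(e⁻) passed = 3 × 1.142 = 3.427 mol.
Cells in series carry the same charge, so the same 3.427 mol of electrons passes through cell 2.
Ni²⁺ + 2 e⁻ → Ni, so n(Ni) = 3.427 / 2 = 1.713 mol.
m(Ni) = 1.713 × 58.69 = 101 g.

101 g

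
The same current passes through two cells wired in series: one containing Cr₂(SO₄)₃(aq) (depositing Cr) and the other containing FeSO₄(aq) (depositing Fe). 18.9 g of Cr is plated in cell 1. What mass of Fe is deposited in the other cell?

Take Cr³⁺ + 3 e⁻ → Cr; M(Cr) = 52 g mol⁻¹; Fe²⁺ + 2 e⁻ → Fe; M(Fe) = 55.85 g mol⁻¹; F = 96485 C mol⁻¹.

n(Cr) = 18.9 / 52 = 0.3635 mol.
Since Cr³⁺ + 3 e⁻ → Cr, n(e⁻) passed = 3 × 0.3635 = 1.090 mol.
Cells in series carry the same charge, so the same 1.090 mol of electrons passes through cell 2.
Fe²⁺ + 2 e⁻ → Fe, so n(Fe) = 1.090 / 2 = 0.5452 mol.
m(Fe) = 0.5452 × 55.85 = 30.4 g.

30.4 g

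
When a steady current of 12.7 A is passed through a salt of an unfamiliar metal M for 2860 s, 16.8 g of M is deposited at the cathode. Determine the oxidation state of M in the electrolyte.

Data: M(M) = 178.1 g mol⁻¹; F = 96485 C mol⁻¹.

Q = I·t = 12.70 A × 2860.0 s = 36320 C, so n(e⁻) = 36320/96485 = 0.3765 mol.
n(M) deposited = 16.8 / 178.1 = 0.09433 mol.
Electrons per atom = n(e⁻)/n(M) = 0.3765 / 0.09433 = 3.99 ≈ 4, so the ion is M⁴⁺.

+4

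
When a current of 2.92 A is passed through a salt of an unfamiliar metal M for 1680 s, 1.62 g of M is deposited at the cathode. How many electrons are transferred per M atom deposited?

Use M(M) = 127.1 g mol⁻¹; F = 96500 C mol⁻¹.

4

Q = I·t = 2.920 A × 1680.0 s = 4906 C, so n(e⁻) = 4906/96500 = 0.05084 mol.
n(M) deposited = 1.62 / 127.1 = 0.01275 mol.
Electrons per atom = n(e⁻)/n(M) = 0.05084 / 0.01275 = 3.99 ≈ 4, so the ion is M⁴⁺.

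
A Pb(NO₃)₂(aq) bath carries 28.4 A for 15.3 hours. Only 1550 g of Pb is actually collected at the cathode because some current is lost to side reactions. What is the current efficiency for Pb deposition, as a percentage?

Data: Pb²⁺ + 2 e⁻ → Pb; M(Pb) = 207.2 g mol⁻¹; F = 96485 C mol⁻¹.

Q = I·t = 28.40 × 55080 = 1564000 C; n(e⁻) = 1564000/96485 = 16.21 mol.
Theoretical n(Pb) = n(e⁻)/2 = 8.106 mol, i.e. m_theo = 8.106 × 207.2 = 1680 g.
Efficiency = m_actual / m_theo = 1550 / 1680 = 92.3 %.

92.3 %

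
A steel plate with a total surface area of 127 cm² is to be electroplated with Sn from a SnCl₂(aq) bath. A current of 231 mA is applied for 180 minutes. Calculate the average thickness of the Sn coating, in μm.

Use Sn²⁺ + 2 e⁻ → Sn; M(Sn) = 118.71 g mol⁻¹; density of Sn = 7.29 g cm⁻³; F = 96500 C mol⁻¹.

16.6 μm

Q = I·t = 0.2310 × 10800 = 2495 C; n(e⁻) = 0.02585 mol.
n(Sn) = n(e⁻)/2 = 0.01293 mol, so m = 0.01293 × 118.71 = 1.534 g.
Volume = m/ρ = 1.534 / 7.29 = 0.2105 cm³.
Thickness = V/A = 0.2105 / 127 = 0.00166 cm = 16.6 μm.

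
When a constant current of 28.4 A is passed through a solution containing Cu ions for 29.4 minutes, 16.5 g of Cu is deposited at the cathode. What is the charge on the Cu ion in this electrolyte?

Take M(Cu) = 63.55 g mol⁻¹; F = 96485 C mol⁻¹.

+2

Q = I·t = 28.40 A × 1764.0 s = 50100 C, so n(e⁻) = 50100/96485 = 0.5192 mol.
n(Cu) deposited = 16.5 / 63.55 = 0.2596 mol.
Electrons per atom = n(e⁻)/n(Cu) = 0.5192 / 0.2596 = 2.00 ≈ 2, so the ion is Cu²⁺.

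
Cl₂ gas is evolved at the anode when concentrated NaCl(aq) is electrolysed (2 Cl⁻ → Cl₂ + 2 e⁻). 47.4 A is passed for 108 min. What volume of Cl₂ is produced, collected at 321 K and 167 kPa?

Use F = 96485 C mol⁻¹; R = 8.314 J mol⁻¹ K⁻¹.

Q = I·t = 47.40 A × 6480.0 s = 307200 C.
n(e⁻) = Q/F = 307200 / 96485 = 3.183 mol.
2 electrons are transferred per Cl₂ molecule, so n(Cl₂) = 3.183 / 2 = 1.592 mol.
V = nRT/P = (1.592 × 8.314 × 321) / (167 × 10³ Pa) = 0.0254 m³ = 25.4 L.

25.4 L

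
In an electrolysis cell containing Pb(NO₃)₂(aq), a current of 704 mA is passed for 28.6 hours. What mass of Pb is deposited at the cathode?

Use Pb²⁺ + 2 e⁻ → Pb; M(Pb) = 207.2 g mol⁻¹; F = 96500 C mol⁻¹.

77.8 g

Q = I·t = 0.7040 A × 102960 s = 72480 C.
n(e⁻) = Q/F = 72480 / 96500 = 0.7511 mol.
Pb²⁺ + 2 e⁻ → Pb, so n(Pb) = n(e⁻)/2 = 0.3756 mol.
m = n·M = 0.3756 × 207.2 = 77.8 g.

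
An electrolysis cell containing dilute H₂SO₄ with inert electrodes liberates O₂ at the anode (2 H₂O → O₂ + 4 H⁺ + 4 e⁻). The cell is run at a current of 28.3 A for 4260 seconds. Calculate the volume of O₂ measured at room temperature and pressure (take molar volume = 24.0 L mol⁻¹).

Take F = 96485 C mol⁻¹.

7.50 L

Q = I·t = 28.30 A × 4260.0 s = 120600 C.
n(e⁻) = Q/F = 120600 / 96485 = 1.249 mol.
4 electrons are transferred per O₂ molecule, so n(O₂) = 1.249 / 4 = 0.3124 mol.
V = n × V_m = 0.3124 × 24.0 = 7.50 L.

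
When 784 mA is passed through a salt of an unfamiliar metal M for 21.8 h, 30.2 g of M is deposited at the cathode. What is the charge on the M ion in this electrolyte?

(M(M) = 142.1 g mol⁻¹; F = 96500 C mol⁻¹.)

+3

Q = I·t = 0.7840 A × 78480 s = 61530 C, so n(e⁻) = 61530/96500 = 0.6376 mol.
n(M) deposited = 30.2 / 142.1 = 0.2125 mol.
Electrons per atom = n(e⁻)/n(M) = 0.6376 / 0.2125 = 3.00 ≈ 3, so the ion is M³⁺.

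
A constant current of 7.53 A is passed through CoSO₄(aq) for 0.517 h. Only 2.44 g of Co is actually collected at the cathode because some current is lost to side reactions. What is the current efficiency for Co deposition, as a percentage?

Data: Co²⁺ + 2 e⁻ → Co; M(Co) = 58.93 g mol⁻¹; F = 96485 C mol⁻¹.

Q = I·t = 7.530 × 1861.2 = 14010 C; n(e⁻) = 14010/96485 = 0.1453 mol.
Theoretical n(Co) = n(e⁻)/2 = 0.07263 mol, i.e. m_theo = 0.07263 × 58.93 = 4.280 g.
Efficiency = m_actual / m_theo = 2.44 / 4.280 = 57.0 %.

57.0 %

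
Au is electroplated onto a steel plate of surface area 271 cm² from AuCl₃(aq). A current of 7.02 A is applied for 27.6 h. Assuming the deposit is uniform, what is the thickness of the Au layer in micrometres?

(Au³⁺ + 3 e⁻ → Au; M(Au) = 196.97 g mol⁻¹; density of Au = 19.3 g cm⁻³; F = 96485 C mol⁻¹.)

907 μm

Q = I·t = 7.020 × 99360 = 697500 C; n(e⁻) = 7.229 mol.
n(Au) = n(e⁻)/3 = 2.410 mol, so m = 2.410 × 196.97 = 474.6 g.
Volume = m/ρ = 474.6 / 19.3 = 24.59 cm³.
Thickness = V/A = 24.59 / 271 = 0.0907 cm = 907 μm.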